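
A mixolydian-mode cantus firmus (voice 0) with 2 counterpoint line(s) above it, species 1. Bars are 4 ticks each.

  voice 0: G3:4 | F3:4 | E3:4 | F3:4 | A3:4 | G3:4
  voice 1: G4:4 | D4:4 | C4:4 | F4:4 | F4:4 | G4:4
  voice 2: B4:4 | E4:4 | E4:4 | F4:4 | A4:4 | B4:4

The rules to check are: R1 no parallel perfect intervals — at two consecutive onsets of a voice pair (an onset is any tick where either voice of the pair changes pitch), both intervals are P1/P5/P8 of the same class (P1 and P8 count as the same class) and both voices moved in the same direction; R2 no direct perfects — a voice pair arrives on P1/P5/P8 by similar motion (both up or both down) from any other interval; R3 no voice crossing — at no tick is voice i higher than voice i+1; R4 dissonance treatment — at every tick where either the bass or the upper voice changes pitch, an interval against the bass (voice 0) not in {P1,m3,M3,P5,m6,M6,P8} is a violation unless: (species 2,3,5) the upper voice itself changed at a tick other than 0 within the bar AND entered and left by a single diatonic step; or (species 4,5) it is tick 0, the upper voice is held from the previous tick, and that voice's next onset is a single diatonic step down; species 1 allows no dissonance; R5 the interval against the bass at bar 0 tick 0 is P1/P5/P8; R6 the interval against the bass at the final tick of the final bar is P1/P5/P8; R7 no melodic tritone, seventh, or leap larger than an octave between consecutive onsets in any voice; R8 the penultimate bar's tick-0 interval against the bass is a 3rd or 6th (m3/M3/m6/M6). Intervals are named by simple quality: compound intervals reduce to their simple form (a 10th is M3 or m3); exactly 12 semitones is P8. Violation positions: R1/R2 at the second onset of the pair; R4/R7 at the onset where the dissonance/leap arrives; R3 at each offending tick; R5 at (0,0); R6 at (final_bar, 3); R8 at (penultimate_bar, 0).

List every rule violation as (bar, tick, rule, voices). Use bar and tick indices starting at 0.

bar 0: v0=G3 v1=G4 v2=B4 downbeat M3
bar 1: v0=F3 v1=D4 v2=E4 downbeat M7
bar 2: v0=E3 v1=C4 v2=E4 downbeat P8
bar 3: v0=F3 v1=F4 v2=F4 downbeat P8
bar 4: v0=A3 v1=F4 v2=A4 downbeat P8
bar 5: v0=G3 v1=G4 v2=B4 downbeat M3
  -> R5 @ bar 0 tick 0 v(0, 2): opens on M3
  -> R4 @ bar 1 tick 0 v(0, 2): F3/E4 M7 untreated
  -> R1 @ bar 3 tick 0 v(0, 2): E3/E4 P8 -> F3/F4 P8 similar
  -> R2 @ bar 3 tick 0 v(0, 1): E3/C4 m6 -> F3/F4 P8 similar
  -> R2 @ bar 3 tick 0 v(1, 2): C4/E4 M3 -> F4/F4 P1 similar
  -> R1 @ bar 4 tick 0 v(0, 2): F3/F4 P8 -> A3/A4 P8 similar
  -> R8 @ bar 4 tick 0 v(0, 2): penult P8 not 3rd/6th
  -> R6 @ bar 5 tick 3 v(0, 2): closes on M3

(0, 0, R5, (0, 2))
(1, 0, R4, (0, 2))
(3, 0, R1, (0, 2))
(3, 0, R2, (0, 1))
(3, 0, R2, (1, 2))
(4, 0, R1, (0, 2))
(4, 0, R8, (0, 2))
(5, 3, R6, (0, 2))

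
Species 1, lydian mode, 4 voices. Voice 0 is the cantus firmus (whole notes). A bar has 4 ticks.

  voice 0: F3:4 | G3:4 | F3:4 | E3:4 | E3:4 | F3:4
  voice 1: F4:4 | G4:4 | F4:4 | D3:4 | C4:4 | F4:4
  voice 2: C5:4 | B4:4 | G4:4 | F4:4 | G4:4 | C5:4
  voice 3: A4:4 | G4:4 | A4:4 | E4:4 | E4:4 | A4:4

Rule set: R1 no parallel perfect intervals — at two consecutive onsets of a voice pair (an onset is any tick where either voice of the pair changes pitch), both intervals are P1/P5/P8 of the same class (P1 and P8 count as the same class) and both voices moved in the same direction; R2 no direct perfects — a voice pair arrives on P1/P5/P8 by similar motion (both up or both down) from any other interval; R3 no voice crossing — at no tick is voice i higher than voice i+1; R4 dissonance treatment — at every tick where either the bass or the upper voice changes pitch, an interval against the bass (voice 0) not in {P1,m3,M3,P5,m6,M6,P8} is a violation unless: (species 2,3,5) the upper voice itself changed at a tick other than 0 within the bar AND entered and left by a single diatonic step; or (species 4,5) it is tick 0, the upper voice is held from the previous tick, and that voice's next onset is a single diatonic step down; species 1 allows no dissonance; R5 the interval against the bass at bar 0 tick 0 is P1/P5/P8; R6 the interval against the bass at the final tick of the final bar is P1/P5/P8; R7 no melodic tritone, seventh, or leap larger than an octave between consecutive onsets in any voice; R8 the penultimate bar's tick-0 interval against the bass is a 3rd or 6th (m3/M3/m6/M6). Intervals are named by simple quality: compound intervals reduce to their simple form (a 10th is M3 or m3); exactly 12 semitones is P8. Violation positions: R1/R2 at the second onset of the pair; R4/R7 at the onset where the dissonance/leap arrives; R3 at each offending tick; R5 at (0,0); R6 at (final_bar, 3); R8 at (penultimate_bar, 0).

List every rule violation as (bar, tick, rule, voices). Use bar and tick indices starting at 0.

bar 0: v0=F3 v1=F4 v2=C5 v3=A4 downbeat M3
bar 1: v0=G3 v1=G4 v2=B4 v3=G4 downbeat P8
bar 2: v0=F3 v1=F4 v2=G4 v3=A4 downbeat M3
bar 3: v0=E3 v1=D3 v2=F4 v3=E4 downbeat P8
bar 4: v0=E3 v1=C4 v2=G4 v3=E4 downbeat P8
bar 5: v0=F3 v1=F4 v2=C5 v3=A4 downbeat M3
  -> R3 @ bar 0 tick 0 v(2, 3): C5 above A4
  -> R5 @ bar 0 tick 0 v(0, 3): opens on M3
  -> R3 @ bar 0 tick 1 v(2, 3): C5 above A4
  -> R3 @ bar 0 tick 2 v(2, 3): C5 above A4
  -> R3 @ bar 0 tick 3 v(2, 3): C5 above A4
  -> R1 @ bar 1 tick 0 v(0, 1): F3/F4 P8 -> G3/G4 P8 similar
  -> R3 @ bar 1 tick 0 v(2, 3): B4 above G4
  -> R3 @ bar 1 tick 1 v(2, 3): B4 above G4
  -> R3 @ bar 1 tick 2 v(2, 3): B4 above G4
  -> R3 @ bar 1 tick 3 v(2, 3): B4 above G4
  -> R1 @ bar 2 tick 0 v(0, 1): G3/G4 P8 -> F3/F4 P8 similar
  -> R4 @ bar 2 tick 0 v(0, 2): F3/G4 M2 untreated
  -> R2 @ bar 3 tick 0 v(0, 3): F3/A4 M3 -> E3/E4 P8 similar
  -> R3 @ bar 3 tick 0 v(0, 1): E3 above D3
  -> R3 @ bar 3 tick 0 v(2, 3): F4 above E4
  -> R4 @ bar 3 tick 0 v(0, 1): E3/D3 M2 untreated
  -> R4 @ bar 3 tick 0 v(0, 2): E3/F4 m2 untreated
  -> R7 @ bar 3 tick 0 v(1,): F4->D3 leap 15st
  -> R3 @ bar 3 tick 1 v(0, 1): E3 above D3
  -> R3 @ bar 3 tick 1 v(2, 3): F4 above E4
  -> R3 @ bar 3 tick 2 v(0, 1): E3 above D3
  -> R3 @ bar 3 tick 2 v(2, 3): F4 above E4
  -> R3 @ bar 3 tick 3 v(0, 1): E3 above D3
  -> R3 @ bar 3 tick 3 v(2, 3): F4 above E4
  -> R2 @ bar 4 tick 0 v(1, 2): D3/F4 m3 -> C4/G4 P5 similar
  -> R3 @ bar 4 tick 0 v(2, 3): G4 above E4
  -> R7 @ bar 4 tick 0 v(1,): D3->C4 leap 10st
  -> R8 @ bar 4 tick 0 v(0, 3): penult P8 not 3rd/6th
  -> R3 @ bar 4 tick 1 v(2, 3): G4 above E4
  -> R3 @ bar 4 tick 2 v(2, 3): G4 above E4
  -> R3 @ bar 4 tick 3 v(2, 3): G4 above E4
  -> R1 @ bar 5 tick 0 v(1, 2): C4/G4 P5 -> F4/C5 P5 similar
  -> R2 @ bar 5 tick 0 v(0, 1): E3/C4 m6 -> F3/F4 P8 similar
  -> R2 @ bar 5 tick 0 v(0, 2): E3/G4 m3 -> F3/C5 P5 similar
  -> R3 @ bar 5 tick 0 v(2, 3): C5 above A4
  -> R3 @ bar 5 tick 1 v(2, 3): C5 above A4
  -> R3 @ bar 5 tick 2 v(2, 3): C5 above A4
  -> R3 @ bar 5 tick 3 v(2, 3): C5 above A4
  -> R6 @ bar 5 tick 3 v(0, 3): closes on M3

(0, 0, R3, (2, 3))
(0, 0, R5, (0, 3))
(0, 1, R3, (2, 3))
(0, 2, R3, (2, 3))
(0, 3, R3, (2, 3))
(1, 0, R1, (0, 1))
(1, 0, R3, (2, 3))
(1, 1, R3, (2, 3))
(1, 2, R3, (2, 3))
(1, 3, R3, (2, 3))
(2, 0, R1, (0, 1))
(2, 0, R4, (0, 2))
(3, 0, R2, (0, 3))
(3, 0, R3, (0, 1))
(3, 0, R3, (2, 3))
(3, 0, R4, (0, 1))
(3, 0, R4, (0, 2))
(3, 0, R7, (1,))
(3, 1, R3, (0, 1))
(3, 1, R3, (2, 3))
(3, 2, R3, (0, 1))
(3, 2, R3, (2, 3))
(3, 3, R3, (0, 1))
(3, 3, R3, (2, 3))
(4, 0, R2, (1, 2))
(4, 0, R3, (2, 3))
(4, 0, R7, (1,))
(4, 0, R8, (0, 3))
(4, 1, R3, (2, 3))
(4, 2, R3, (2, 3))
(4, 3, R3, (2, 3))
(5, 0, R1, (1, 2))
(5, 0, R2, (0, 1))
(5, 0, R2, (0, 2))
(5, 0, R3, (2, 3))
(5, 1, R3, (2, 3))
(5, 2, R3, (2, 3))
(5, 3, R3, (2, 3))
(5, 3, R6, (0, 3))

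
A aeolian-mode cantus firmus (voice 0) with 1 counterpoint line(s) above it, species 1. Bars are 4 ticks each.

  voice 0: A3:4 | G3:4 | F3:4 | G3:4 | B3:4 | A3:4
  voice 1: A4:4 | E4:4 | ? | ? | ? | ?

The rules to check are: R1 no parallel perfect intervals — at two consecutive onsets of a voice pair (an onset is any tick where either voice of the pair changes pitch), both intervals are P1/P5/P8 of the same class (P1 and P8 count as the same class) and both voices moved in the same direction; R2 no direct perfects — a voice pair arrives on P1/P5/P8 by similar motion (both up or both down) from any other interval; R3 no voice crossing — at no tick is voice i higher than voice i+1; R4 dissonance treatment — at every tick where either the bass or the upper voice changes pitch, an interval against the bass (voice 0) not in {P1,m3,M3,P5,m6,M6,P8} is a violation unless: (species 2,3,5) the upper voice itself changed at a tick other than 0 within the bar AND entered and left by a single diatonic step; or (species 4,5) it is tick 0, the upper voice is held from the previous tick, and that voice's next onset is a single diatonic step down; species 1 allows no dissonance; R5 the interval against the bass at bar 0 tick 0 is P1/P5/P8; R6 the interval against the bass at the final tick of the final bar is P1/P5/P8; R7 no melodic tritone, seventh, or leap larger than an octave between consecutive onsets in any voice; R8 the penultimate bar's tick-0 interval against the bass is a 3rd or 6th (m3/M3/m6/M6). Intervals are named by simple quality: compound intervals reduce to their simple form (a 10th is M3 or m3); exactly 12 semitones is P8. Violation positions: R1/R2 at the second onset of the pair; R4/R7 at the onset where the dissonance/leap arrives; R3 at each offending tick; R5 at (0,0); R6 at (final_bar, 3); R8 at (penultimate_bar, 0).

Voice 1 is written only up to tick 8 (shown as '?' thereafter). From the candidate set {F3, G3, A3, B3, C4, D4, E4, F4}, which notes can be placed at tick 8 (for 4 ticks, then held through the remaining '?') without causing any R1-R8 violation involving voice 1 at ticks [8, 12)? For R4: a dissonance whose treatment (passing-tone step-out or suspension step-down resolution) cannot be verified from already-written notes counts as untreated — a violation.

{A3, D4, F4}

F3: violates R2,R7
G3: violates R4
A3: legal
B3: violates R4
C4: violates R2
D4: legal
E4: violates R4
F4: legal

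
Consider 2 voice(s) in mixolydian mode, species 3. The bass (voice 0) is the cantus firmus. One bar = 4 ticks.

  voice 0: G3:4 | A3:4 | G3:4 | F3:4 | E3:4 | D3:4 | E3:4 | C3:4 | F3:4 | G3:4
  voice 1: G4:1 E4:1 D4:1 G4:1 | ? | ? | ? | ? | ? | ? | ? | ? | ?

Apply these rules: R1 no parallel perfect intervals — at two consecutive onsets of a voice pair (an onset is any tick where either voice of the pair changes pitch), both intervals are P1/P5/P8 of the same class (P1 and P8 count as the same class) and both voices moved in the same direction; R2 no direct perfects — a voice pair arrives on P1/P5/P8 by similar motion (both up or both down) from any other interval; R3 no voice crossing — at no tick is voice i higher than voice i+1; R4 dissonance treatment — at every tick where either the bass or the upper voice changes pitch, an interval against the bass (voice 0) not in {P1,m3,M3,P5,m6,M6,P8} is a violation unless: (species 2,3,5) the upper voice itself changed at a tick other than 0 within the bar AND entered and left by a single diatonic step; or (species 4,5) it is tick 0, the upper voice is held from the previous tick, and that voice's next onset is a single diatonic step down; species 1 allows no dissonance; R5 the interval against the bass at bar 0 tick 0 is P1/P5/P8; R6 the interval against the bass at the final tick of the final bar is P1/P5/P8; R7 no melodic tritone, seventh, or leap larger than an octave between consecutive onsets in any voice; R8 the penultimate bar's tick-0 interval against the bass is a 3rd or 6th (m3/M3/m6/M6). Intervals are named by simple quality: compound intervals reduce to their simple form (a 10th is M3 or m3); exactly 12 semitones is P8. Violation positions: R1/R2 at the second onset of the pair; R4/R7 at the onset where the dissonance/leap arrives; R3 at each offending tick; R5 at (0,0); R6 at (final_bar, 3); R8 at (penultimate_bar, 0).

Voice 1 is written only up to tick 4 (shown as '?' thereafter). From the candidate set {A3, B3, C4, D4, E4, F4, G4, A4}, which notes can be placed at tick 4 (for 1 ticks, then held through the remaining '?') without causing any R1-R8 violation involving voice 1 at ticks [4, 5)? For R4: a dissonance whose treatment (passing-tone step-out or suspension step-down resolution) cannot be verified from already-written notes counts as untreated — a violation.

{C4, E4, F4}

A3: violates R7
B3: violates R4
C4: legal
D4: violates R4
E4: legal
F4: legal
G4: violates R4
A4: violates R1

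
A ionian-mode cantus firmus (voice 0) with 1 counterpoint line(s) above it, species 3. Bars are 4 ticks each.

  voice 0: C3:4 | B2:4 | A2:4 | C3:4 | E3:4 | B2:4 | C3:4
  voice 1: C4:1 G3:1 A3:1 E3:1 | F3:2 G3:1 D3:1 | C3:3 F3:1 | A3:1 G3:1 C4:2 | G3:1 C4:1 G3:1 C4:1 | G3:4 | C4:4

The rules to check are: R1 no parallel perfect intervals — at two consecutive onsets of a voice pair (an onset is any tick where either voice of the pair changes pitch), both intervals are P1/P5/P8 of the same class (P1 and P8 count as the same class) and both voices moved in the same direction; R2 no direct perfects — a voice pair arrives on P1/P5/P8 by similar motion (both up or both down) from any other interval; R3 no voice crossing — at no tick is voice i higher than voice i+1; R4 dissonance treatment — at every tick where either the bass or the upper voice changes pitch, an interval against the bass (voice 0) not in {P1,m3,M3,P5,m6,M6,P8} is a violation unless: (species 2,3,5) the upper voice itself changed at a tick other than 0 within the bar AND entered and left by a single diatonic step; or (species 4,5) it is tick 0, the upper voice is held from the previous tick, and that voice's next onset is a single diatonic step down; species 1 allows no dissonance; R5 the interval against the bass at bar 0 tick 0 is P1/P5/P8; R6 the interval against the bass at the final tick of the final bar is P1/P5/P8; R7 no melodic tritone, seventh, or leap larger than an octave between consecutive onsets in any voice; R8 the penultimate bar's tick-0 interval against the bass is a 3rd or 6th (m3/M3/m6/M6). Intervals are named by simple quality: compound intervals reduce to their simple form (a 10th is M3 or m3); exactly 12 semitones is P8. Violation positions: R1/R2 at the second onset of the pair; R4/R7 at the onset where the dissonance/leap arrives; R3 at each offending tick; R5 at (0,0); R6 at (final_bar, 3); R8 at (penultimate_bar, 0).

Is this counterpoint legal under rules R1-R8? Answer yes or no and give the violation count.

No (2 violations)

bar 0: v0=C3 v1=C4 (P8)
bar 1: v0=B2 v1=F3 (TT)
bar 2: v0=A2 v1=C3 (m3)
bar 3: v0=C3 v1=A3 (M6)
bar 4: v0=E3 v1=G3 (m3)
bar 5: v0=B2 v1=G3 (m6)
bar 6: v0=C3 v1=C4 (P8)
  R4 @ bar1.0: B2/F3 TT untreated
  R2 @ bar6.0: B2/G3 m6 -> C3/C4 P8 similar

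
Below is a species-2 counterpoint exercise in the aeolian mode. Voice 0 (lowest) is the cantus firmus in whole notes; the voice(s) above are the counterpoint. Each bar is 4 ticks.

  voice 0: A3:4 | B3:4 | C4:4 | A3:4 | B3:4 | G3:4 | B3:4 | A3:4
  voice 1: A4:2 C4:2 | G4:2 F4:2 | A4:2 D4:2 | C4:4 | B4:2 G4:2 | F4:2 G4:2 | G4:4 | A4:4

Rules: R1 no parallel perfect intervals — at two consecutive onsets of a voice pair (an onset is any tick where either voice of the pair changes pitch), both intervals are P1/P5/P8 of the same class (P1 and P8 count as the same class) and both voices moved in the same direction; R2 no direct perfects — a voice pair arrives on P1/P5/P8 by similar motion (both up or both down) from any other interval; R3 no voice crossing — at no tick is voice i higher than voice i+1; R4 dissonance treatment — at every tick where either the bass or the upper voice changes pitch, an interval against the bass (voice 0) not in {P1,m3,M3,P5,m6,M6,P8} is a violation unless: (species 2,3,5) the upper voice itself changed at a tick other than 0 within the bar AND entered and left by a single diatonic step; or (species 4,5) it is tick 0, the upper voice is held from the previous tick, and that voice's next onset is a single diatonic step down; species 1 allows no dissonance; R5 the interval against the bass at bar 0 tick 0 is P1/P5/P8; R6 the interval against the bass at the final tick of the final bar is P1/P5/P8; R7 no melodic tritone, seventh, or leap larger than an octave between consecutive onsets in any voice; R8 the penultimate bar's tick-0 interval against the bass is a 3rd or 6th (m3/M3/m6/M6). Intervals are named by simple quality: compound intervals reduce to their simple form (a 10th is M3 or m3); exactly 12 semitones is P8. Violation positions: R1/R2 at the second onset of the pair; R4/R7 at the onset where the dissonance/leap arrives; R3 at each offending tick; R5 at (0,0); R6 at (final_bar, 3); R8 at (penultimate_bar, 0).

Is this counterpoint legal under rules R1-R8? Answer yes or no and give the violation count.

No (5 violations)

bar 0: v0=A3 v1=A4 (P8)
bar 1: v0=B3 v1=G4 (m6)
bar 2: v0=C4 v1=A4 (M6)
bar 3: v0=A3 v1=C4 (m3)
bar 4: v0=B3 v1=B4 (P8)
bar 5: v0=G3 v1=F4 (m7)
bar 6: v0=B3 v1=G4 (m6)
bar 7: v0=A3 v1=A4 (P8)
  R4 @ bar1.2: B3/F4 TT untreated
  R4 @ bar2.2: C4/D4 M2 untreated
  R2 @ bar4.0: A3/C4 m3 -> B3/B4 P8 similar
  R7 @ bar4.0: C4->B4 leap 11st
  R4 @ bar5.0: G3/F4 m7 untreated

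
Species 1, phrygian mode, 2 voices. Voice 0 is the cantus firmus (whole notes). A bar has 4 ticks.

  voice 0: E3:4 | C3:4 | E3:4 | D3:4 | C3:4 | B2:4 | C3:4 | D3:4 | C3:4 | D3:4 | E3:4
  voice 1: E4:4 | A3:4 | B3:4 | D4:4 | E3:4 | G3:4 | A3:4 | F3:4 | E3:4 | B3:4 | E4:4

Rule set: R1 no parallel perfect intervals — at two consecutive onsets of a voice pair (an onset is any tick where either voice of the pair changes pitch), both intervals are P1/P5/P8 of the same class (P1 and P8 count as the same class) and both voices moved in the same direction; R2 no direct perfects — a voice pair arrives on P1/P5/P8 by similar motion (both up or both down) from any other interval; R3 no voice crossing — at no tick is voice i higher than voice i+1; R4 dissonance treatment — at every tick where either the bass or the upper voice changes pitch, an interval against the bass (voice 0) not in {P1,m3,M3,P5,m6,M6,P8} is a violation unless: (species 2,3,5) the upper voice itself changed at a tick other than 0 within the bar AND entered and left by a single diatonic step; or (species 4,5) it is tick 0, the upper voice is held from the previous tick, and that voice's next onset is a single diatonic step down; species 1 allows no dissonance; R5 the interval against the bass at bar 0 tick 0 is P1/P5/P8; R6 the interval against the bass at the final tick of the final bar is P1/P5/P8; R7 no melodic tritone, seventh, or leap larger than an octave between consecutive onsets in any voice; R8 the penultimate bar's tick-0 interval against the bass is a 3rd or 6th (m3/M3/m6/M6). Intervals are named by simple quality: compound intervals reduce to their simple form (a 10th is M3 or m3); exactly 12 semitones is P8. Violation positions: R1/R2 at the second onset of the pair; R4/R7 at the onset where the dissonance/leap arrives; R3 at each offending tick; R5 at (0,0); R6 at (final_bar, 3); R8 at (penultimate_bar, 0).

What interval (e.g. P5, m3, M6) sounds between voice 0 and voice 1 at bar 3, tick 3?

voice 0=D3 voice 1=D4 -> P8

P8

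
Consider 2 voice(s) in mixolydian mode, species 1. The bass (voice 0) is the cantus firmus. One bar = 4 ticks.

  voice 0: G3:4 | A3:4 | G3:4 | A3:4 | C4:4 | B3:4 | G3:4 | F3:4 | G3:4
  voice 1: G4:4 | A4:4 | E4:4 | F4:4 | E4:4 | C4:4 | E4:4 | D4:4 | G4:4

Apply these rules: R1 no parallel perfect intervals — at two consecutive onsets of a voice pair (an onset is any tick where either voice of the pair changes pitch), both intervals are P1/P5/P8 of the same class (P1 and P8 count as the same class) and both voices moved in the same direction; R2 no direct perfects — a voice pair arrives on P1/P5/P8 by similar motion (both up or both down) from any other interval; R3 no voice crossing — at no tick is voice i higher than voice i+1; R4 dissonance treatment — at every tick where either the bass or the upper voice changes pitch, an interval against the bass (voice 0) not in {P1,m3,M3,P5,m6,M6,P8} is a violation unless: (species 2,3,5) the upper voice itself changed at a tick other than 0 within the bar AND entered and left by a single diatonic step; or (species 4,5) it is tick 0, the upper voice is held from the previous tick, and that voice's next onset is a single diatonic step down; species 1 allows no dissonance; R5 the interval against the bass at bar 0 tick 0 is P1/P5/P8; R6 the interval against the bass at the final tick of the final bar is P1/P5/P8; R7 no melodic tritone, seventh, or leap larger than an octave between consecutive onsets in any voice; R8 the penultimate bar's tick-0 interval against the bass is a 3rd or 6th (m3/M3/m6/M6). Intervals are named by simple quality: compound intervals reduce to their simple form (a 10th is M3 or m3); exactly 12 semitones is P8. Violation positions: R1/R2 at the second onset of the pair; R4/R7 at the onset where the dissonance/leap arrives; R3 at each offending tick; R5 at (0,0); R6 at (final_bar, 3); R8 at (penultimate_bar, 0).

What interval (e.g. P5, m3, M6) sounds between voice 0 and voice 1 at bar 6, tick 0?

M6

voice 0=G3 voice 1=E4 -> M6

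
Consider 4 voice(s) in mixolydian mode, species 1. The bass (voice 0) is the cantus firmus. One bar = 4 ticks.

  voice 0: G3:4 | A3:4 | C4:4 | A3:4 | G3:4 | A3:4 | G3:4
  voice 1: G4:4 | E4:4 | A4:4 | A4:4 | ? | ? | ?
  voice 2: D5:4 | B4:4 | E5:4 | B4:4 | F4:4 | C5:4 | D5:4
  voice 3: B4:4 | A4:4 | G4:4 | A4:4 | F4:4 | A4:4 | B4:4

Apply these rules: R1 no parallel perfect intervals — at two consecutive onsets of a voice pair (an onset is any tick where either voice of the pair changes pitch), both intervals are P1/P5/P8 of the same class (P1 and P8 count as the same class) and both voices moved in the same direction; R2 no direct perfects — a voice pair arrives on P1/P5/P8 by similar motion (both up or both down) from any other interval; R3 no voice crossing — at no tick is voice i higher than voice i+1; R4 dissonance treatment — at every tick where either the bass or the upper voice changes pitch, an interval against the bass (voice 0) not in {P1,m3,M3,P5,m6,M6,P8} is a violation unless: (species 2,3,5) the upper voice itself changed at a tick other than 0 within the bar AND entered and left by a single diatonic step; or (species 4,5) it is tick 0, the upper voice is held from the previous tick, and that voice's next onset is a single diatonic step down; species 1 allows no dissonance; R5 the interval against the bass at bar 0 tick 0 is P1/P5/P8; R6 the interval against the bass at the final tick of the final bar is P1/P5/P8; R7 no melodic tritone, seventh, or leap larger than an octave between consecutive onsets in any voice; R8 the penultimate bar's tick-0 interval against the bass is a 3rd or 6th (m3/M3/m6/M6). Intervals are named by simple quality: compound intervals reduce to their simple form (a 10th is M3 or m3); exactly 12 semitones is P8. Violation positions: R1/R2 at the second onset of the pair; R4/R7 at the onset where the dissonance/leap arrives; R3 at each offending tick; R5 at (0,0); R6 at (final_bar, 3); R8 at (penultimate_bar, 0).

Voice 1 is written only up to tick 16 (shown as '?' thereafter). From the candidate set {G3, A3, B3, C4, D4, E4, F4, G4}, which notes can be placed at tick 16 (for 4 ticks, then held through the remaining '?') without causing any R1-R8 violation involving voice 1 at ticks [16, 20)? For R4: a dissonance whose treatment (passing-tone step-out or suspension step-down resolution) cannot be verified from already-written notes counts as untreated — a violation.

G3: violates R1,R7
A3: violates R4
B3: violates R7
C4: violates R4
D4: violates R2
E4: legal
F4: violates R1,R2,R4
G4: violates R1,R3

{E4}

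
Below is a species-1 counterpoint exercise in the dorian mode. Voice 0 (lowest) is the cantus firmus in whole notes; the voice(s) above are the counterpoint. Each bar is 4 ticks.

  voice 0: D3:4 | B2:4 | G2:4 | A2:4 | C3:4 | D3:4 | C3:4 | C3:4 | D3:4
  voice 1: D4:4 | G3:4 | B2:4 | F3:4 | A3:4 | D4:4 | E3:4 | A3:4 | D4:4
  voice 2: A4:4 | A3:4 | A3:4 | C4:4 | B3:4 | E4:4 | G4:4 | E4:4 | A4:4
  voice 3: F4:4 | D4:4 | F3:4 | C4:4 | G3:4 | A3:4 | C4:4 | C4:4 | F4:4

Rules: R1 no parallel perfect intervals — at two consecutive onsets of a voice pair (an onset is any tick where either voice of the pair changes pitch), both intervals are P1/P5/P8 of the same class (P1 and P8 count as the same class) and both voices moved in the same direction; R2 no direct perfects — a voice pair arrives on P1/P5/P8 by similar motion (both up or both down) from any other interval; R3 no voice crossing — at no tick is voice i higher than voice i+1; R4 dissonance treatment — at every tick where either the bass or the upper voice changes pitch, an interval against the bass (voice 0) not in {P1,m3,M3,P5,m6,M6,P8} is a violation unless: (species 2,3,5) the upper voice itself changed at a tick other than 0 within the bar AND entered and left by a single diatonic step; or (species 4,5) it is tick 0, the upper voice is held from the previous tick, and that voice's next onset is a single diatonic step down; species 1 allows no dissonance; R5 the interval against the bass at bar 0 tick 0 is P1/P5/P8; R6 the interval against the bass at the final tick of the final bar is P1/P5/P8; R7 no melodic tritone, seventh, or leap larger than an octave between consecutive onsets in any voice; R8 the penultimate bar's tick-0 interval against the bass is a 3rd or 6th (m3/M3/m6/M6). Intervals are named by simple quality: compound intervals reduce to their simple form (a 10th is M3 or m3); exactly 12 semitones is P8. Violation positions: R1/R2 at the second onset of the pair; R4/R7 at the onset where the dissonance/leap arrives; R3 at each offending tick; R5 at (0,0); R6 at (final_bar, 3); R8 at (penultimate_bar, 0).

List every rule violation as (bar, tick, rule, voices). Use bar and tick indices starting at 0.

(0, 0, R3, (2, 3))
(0, 0, R5, (0, 3))
(0, 1, R3, (2, 3))
(0, 2, R3, (2, 3))
(0, 3, R3, (2, 3))
(1, 0, R2, (1, 3))
(1, 0, R4, (0, 2))
(2, 0, R3, (2, 3))
(2, 0, R4, (0, 2))
(2, 0, R4, (0, 3))
(2, 1, R3, (2, 3))
(2, 2, R3, (2, 3))
(2, 3, R3, (2, 3))
(3, 0, R2, (1, 2))
(3, 0, R2, (1, 3))
(3, 0, R2, (2, 3))
(3, 0, R7, (1,))
(4, 0, R3, (2, 3))
(4, 0, R4, (0, 2))
(4, 1, R3, (2, 3))
(4, 2, R3, (2, 3))
(4, 3, R3, (2, 3))
(5, 0, R1, (0, 3))
(5, 0, R2, (0, 1))
(5, 0, R2, (2, 3))
(5, 0, R3, (2, 3))
(5, 0, R4, (0, 2))
(5, 1, R3, (2, 3))
(5, 2, R3, (2, 3))
(5, 3, R3, (2, 3))
(6, 0, R1, (2, 3))
(6, 0, R3, (2, 3))
(6, 0, R7, (1,))
(6, 1, R3, (2, 3))
(6, 2, R3, (2, 3))
(6, 3, R3, (2, 3))
(7, 0, R3, (2, 3))
(7, 0, R8, (0, 3))
(7, 1, R3, (2, 3))
(7, 2, R3, (2, 3))
(7, 3, R3, (2, 3))
(8, 0, R1, (1, 2))
(8, 0, R2, (0, 1))
(8, 0, R2, (0, 2))
(8, 0, R3, (2, 3))
(8, 1, R3, (2, 3))
(8, 2, R3, (2, 3))
(8, 3, R3, (2, 3))
(8, 3, R6, (0, 3))

bar 0: v0=D3 v1=D4 v2=A4 v3=F4 downbeat m3
bar 1: v0=B2 v1=G3 v2=A3 v3=D4 downbeat m3
bar 2: v0=G2 v1=B2 v2=A3 v3=F3 downbeat m7
bar 3: v0=A2 v1=F3 v2=C4 v3=C4 downbeat m3
bar 4: v0=C3 v1=A3 v2=B3 v3=G3 downbeat P5
bar 5: v0=D3 v1=D4 v2=E4 v3=A3 downbeat P5
bar 6: v0=C3 v1=E3 v2=G4 v3=C4 downbeat P8
bar 7: v0=C3 v1=A3 v2=E4 v3=C4 downbeat P8
bar 8: v0=D3 v1=D4 v2=A4 v3=F4 downbeat m3
  -> R3 @ bar 0 tick 0 v(2, 3): A4 above F4
  -> R5 @ bar 0 tick 0 v(0, 3): opens on m3
  -> R3 @ bar 0 tick 1 v(2, 3): A4 above F4
  -> R3 @ bar 0 tick 2 v(2, 3): A4 above F4
  -> R3 @ bar 0 tick 3 v(2, 3): A4 above F4
  -> R2 @ bar 1 tick 0 v(1, 3): D4/F4 m3 -> G3/D4 P5 similar
  -> R4 @ bar 1 tick 0 v(0, 2): B2/A3 m7 untreated
  -> R3 @ bar 2 tick 0 v(2, 3): A3 above F3
  -> R4 @ bar 2 tick 0 v(0, 2): G2/A3 M2 untreated
  -> R4 @ bar 2 tick 0 v(0, 3): G2/F3 m7 untreated
  -> R3 @ bar 2 tick 1 v(2, 3): A3 above F3
  -> R3 @ bar 2 tick 2 v(2, 3): A3 above F3
  -> R3 @ bar 2 tick 3 v(2, 3): A3 above F3
  -> R2 @ bar 3 tick 0 v(1, 2): B2/A3 m7 -> F3/C4 P5 similar
  -> R2 @ bar 3 tick 0 v(1, 3): B2/F3 TT -> F3/C4 P5 similar
  -> R2 @ bar 3 tick 0 v(2, 3): A3/F3 M3 -> C4/C4 P1 similar
  -> R7 @ bar 3 tick 0 v(1,): B2->F3 leap 6st
  -> R3 @ bar 4 tick 0 v(2, 3): B3 above G3
  -> R4 @ bar 4 tick 0 v(0, 2): C3/B3 M7 untreated
  -> R3 @ bar 4 tick 1 v(2, 3): B3 above G3
  -> R3 @ bar 4 tick 2 v(2, 3): B3 above G3
  -> R3 @ bar 4 tick 3 v(2, 3): B3 above G3
  -> R1 @ bar 5 tick 0 v(0, 3): C3/G3 P5 -> D3/A3 P5 similar
  -> R2 @ bar 5 tick 0 v(0, 1): C3/A3 M6 -> D3/D4 P8 similar
  -> R2 @ bar 5 tick 0 v(2, 3): B3/G3 M3 -> E4/A3 P5 similar
  -> R3 @ bar 5 tick 0 v(2, 3): E4 above A3
  -> R4 @ bar 5 tick 0 v(0, 2): D3/E4 M2 untreated
  -> R3 @ bar 5 tick 1 v(2, 3): E4 above A3
  -> R3 @ bar 5 tick 2 v(2, 3): E4 above A3
  -> R3 @ bar 5 tick 3 v(2, 3): E4 above A3
  -> R1 @ bar 6 tick 0 v(2, 3): E4/A3 P5 -> G4/C4 P5 similar
  -> R3 @ bar 6 tick 0 v(2, 3): G4 above C4
  -> R7 @ bar 6 tick 0 v(1,): D4->E3 leap 10st
  -> R3 @ bar 6 tick 1 v(2, 3): G4 above C4
  -> R3 @ bar 6 tick 2 v(2, 3): G4 above C4
  -> R3 @ bar 6 tick 3 v(2, 3): G4 above C4
  -> R3 @ bar 7 tick 0 v(2, 3): E4 above C4
  -> R8 @ bar 7 tick 0 v(0, 3): penult P8 not 3rd/6th
  -> R3 @ bar 7 tick 1 v(2, 3): E4 above C4
  -> R3 @ bar 7 tick 2 v(2, 3): E4 above C4
  -> R3 @ bar 7 tick 3 v(2, 3): E4 above C4
  -> R1 @ bar 8 tick 0 v(1, 2): A3/E4 P5 -> D4/A4 P5 similar
  -> R2 @ bar 8 tick 0 v(0, 1): C3/A3 M6 -> D3/D4 P8 similar
  -> R2 @ bar 8 tick 0 v(0, 2): C3/E4 M3 -> D3/A4 P5 similar
  -> R3 @ bar 8 tick 0 v(2, 3): A4 above F4
  -> R3 @ bar 8 tick 1 v(2, 3): A4 above F4
  -> R3 @ bar 8 tick 2 v(2, 3): A4 above F4
  -> R3 @ bar 8 tick 3 v(2, 3): A4 above F4
  -> R6 @ bar 8 tick 3 v(0, 3): closes on m3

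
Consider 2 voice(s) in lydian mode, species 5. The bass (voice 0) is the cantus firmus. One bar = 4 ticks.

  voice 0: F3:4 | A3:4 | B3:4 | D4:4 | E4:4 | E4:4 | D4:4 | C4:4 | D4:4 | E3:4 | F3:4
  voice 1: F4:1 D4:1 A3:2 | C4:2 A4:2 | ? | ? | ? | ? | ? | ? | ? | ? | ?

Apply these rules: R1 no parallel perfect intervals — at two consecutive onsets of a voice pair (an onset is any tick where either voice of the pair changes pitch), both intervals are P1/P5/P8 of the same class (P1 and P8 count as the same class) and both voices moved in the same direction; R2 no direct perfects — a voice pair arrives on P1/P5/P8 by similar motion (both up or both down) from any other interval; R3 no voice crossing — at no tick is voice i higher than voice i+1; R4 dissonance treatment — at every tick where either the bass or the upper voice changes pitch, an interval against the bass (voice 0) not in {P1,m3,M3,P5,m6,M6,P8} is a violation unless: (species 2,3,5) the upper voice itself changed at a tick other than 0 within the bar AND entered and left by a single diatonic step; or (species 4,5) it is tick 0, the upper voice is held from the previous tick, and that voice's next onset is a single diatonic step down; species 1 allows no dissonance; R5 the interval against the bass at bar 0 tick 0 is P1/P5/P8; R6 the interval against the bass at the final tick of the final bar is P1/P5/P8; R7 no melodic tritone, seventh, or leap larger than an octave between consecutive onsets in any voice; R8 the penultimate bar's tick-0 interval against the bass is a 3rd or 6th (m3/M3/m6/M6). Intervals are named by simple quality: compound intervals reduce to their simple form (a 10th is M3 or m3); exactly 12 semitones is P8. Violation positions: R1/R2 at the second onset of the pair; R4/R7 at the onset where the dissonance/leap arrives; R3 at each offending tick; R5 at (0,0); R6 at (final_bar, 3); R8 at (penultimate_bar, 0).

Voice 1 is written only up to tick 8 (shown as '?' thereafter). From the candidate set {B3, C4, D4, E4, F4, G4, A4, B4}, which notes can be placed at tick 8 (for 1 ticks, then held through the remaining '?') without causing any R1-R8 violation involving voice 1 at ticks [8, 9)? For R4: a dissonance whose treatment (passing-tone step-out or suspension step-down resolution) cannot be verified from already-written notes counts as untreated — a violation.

B3: violates R7
C4: violates R4
D4: legal
E4: violates R4
F4: violates R4
G4: legal
A4: violates R4
B4: violates R1

{D4, G4}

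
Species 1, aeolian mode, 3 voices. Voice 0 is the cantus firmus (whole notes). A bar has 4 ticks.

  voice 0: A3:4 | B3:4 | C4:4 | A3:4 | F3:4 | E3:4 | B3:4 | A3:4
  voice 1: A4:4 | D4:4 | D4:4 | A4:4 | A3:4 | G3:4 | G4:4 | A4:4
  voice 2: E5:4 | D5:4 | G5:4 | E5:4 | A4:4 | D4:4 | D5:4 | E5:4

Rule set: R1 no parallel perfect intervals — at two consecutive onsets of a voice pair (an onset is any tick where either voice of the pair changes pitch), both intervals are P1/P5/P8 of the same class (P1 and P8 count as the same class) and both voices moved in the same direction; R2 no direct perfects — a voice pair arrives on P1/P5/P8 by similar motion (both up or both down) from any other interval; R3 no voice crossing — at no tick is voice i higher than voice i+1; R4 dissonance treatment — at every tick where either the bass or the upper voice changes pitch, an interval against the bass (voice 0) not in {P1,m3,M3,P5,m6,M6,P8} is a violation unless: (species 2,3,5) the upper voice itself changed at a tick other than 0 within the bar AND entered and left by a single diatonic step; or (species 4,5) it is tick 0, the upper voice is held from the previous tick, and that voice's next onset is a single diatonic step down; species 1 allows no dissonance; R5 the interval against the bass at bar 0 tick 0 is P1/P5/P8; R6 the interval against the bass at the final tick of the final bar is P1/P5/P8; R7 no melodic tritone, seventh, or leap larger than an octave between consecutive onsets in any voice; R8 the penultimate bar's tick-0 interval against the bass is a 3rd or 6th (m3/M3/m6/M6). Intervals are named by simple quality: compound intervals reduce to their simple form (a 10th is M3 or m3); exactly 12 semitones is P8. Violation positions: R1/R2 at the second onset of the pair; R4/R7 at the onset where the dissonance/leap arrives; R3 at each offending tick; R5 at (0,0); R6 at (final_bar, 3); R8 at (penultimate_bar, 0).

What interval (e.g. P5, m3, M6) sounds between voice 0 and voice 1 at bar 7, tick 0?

voice 0=A3 voice 1=A4 -> P8

P8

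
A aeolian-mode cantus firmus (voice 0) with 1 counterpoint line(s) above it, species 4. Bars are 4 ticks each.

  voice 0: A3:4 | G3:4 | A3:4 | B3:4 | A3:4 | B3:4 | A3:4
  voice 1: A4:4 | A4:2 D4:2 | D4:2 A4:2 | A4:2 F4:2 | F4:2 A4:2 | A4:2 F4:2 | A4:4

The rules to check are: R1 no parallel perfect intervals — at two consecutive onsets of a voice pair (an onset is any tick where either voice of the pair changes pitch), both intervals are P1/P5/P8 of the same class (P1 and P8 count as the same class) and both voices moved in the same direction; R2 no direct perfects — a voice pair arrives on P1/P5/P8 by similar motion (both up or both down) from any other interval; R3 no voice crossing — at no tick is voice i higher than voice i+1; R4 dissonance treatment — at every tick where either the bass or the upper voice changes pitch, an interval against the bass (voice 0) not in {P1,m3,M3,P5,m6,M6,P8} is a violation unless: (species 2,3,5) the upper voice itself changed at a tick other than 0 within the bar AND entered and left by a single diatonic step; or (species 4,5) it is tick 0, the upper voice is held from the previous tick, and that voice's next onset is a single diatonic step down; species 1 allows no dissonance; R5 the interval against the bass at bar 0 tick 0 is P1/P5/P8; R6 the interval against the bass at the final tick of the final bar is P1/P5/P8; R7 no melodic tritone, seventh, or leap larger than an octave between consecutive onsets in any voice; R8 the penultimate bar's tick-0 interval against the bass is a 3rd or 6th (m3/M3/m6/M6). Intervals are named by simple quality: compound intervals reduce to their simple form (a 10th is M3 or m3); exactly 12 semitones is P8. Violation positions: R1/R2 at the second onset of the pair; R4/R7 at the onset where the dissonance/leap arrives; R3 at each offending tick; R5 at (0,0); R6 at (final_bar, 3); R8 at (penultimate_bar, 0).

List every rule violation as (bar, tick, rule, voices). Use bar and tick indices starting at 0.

(1, 0, R4, (0, 1))
(2, 0, R4, (0, 1))
(3, 0, R4, (0, 1))
(3, 2, R4, (0, 1))
(5, 0, R4, (0, 1))
(5, 0, R8, (0, 1))
(5, 2, R4, (0, 1))

bar 0: v0=A3 v1=A4 downbeat P8
bar 1: v0=G3 v1=A4 downbeat M2
bar 2: v0=A3 v1=D4 downbeat P4
bar 3: v0=B3 v1=A4 downbeat m7
bar 4: v0=A3 v1=F4 downbeat m6
bar 5: v0=B3 v1=A4 downbeat m7
bar 6: v0=A3 v1=A4 downbeat P8
  -> R4 @ bar 1 tick 0 v(0, 1): G3/A4 M2 untreated
  -> R4 @ bar 2 tick 0 v(0, 1): A3/D4 P4 untreated
  -> R4 @ bar 3 tick 0 v(0, 1): B3/A4 m7 untreated
  -> R4 @ bar 3 tick 2 v(0, 1): B3/F4 TT untreated
  -> R4 @ bar 5 tick 0 v(0, 1): B3/A4 m7 untreated
  -> R8 @ bar 5 tick 0 v(0, 1): penult m7 not 3rd/6th
  -> R4 @ bar 5 tick 2 v(0, 1): B3/F4 TT untreated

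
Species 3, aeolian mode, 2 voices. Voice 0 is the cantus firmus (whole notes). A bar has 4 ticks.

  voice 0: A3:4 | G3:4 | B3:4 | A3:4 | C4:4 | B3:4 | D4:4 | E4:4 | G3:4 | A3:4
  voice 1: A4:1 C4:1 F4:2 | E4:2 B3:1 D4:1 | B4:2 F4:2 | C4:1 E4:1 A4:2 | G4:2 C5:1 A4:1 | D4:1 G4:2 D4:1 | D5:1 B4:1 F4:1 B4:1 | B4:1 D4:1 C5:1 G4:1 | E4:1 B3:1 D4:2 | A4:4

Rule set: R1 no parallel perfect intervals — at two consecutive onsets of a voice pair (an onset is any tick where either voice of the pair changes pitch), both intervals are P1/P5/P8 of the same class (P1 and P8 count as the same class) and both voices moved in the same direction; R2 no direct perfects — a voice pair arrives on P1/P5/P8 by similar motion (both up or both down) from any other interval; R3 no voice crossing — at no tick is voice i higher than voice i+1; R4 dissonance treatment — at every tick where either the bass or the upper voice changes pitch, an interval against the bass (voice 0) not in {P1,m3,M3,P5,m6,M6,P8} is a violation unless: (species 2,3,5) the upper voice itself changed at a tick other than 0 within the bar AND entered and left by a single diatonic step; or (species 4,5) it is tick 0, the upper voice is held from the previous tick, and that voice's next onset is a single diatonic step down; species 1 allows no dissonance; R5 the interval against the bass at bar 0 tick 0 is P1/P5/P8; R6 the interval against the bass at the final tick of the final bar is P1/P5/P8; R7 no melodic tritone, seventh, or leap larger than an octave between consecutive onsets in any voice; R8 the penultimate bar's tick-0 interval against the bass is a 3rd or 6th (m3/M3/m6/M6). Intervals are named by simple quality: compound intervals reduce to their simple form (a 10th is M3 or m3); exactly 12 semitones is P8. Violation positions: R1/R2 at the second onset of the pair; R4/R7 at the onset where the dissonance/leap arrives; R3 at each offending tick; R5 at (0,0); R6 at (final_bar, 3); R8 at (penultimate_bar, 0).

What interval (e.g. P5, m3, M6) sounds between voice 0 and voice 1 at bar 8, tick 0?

M6

voice 0=G3 voice 1=E4 -> M6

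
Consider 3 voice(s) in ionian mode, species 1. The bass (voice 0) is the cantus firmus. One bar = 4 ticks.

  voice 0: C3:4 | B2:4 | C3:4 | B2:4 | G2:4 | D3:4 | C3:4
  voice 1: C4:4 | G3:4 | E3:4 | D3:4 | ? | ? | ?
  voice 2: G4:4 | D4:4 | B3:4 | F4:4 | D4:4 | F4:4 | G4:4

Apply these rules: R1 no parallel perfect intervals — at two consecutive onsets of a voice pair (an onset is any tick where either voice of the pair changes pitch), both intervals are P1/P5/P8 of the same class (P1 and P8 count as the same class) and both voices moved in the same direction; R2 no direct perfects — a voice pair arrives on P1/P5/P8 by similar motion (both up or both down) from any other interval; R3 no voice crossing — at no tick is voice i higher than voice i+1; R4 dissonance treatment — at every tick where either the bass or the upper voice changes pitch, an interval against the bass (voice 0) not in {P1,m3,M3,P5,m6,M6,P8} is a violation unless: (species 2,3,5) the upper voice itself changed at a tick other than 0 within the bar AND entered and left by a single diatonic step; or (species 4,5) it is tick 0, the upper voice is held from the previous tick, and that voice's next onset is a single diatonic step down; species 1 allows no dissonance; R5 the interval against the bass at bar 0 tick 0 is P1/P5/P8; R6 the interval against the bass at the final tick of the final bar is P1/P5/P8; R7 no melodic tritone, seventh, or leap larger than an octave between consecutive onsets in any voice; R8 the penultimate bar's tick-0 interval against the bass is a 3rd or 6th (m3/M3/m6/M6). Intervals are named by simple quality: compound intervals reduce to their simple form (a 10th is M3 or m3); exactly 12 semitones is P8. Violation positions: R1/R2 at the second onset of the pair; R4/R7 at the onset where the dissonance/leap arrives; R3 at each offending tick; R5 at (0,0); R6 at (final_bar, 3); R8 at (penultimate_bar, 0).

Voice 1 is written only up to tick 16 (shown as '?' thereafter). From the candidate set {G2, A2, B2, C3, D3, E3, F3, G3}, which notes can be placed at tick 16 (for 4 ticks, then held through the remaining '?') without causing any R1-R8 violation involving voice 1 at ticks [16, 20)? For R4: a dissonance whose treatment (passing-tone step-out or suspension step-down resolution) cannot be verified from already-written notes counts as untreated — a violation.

G2: violates R2
A2: violates R4
B2: legal
C3: violates R4
D3: legal
E3: legal
F3: violates R4
G3: legal

{B2, D3, E3, G3}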